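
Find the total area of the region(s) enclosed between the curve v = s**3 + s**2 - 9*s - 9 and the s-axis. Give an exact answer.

148/3

The curve meets the s-axis where s**3 + s**2 - 9*s - 9 = 0, i.e. (s - 3)*(s + 1)*(s + 3) = 0, at s = -3, -1, 3.
On [-3, -1] the curve lies above the axis; ∫[-3,-1] (s**3 + s**2 - 9*s - 9) ds = 20/3, giving area 20/3.
On [-1, 3] the curve lies below the axis; ∫[-1,3] (s**3 + s**2 - 9*s - 9) ds = -128/3, giving area 128/3.
Total area = 20/3 + 128/3 = 148/3.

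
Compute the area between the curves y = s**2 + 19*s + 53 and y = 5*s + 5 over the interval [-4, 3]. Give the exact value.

On [-4, 3], (s**2 + 19*s + 53) - (5*s + 5) = s**2 + 14*s + 48 is ≥ 0 throughout, so the area is a single integral of |s**2 + 14*s + 48|.
∫[-4,3] (s**2 + 14*s + 48) ds = 952/3.

952/3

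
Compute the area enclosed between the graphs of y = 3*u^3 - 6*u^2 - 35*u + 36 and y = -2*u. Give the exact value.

937/4

Set the curves equal: 3*u^3 - 6*u^2 - 35*u + 36 = -2*u, so 3*u^3 - 6*u^2 - 33*u + 36 = 0, which factors as 3*(u - 4)*(u - 1)*(u + 3) = 0. The curves meet at u = -3, 1, 4.
On [-3, 1], y = 3*u^3 - 6*u^2 - 35*u + 36 is on top; that piece has area ∫[-3,1] (3*u^3 - 6*u^2 - 33*u + 36) du = 160.
On [1, 4], y = -2*u is on top; that piece has area ∫[1,4] (-(3*u^3 - 6*u^2 - 33*u + 36)) du = 297/4.
Total enclosed area = 160 + 297/4 = 937/4.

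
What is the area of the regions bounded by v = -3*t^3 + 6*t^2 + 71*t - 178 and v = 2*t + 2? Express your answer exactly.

5137/4

Set the curves equal: -3*t^3 + 6*t^2 + 71*t - 178 = 2*t + 2, so -3*t^3 + 6*t^2 + 69*t - 180 = 0, which factors as -3*(t - 4)*(t - 3)*(t + 5) = 0. The curves meet at t = -5, 3, 4.
On [-5, 3], v = 2*t + 2 is on top; that piece has area ∫[-5,3] (-(-3*t^3 + 6*t^2 + 69*t - 180)) dt = 1280.
On [3, 4], v = -3*t^3 + 6*t^2 + 71*t - 178 is on top; that piece has area ∫[3,4] (-3*t^3 + 6*t^2 + 69*t - 180) dt = 17/4.
Total enclosed area = 1280 + 17/4 = 5137/4.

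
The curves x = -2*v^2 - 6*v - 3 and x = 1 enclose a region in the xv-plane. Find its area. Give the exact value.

1/3

Both boundary curves give x as a function of v, so integrate with respect to v. Setting them equal: -2*v^2 - 6*v - 4 = 0, i.e. -2*(v + 1)*(v + 2) = 0, so they meet at v = -2, -1.
For v in [-2, -1], x = -2*v^2 - 6*v - 3 is on the right; area = ∫[-2,-1] (-2*v^2 - 6*v - 4) dv = 1/3.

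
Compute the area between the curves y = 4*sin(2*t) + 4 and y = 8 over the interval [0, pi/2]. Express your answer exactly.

On [0, pi/2], (4*sin(2*t) + 4) - (8) = 4*sin(2*t) - 4 is ≤ 0 throughout, so the area is a single integral of |4*sin(2*t) - 4|.
∫[0,pi/2] (4*sin(2*t) - 4) dt = 4 - 2*pi; the area of that piece is -4 + 2*pi.

-4 + 2*pi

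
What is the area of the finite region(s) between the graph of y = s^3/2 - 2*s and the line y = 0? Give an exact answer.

4

The curve meets the s-axis where s^3/2 - 2*s = 0, i.e. s*(s - 2)*(s + 2)/2 = 0, at s = -2, 0, 2.
On [-2, 0] the curve lies above the axis; ∫[-2,0] (s^3/2 - 2*s) ds = 2, giving area 2.
On [0, 2] the curve lies below the axis; ∫[0,2] (s^3/2 - 2*s) ds = -2, giving area 2.
Total area = 2 + 2 = 4.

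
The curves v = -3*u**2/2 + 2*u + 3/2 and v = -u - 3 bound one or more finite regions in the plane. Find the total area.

16

Set the curves equal: -3*u**2/2 + 2*u + 3/2 = -u - 3, so -3*u**2/2 + 3*u + 9/2 = 0, which factors as -3*(u - 3)*(u + 1)/2 = 0. The curves meet at u = -1, 3.
On [-1, 3], v = -3*u**2/2 + 2*u + 3/2 is on top; that piece has area ∫[-1,3] (-3*u**2/2 + 3*u + 9/2) du = 16.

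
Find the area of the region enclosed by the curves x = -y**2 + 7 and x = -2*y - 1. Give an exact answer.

Both boundary curves give x as a function of y, so integrate with respect to y. Setting them equal: -y**2 + 2*y + 8 = 0, i.e. -(y - 4)*(y + 2) = 0, so they meet at y = -2, 4.
For y in [-2, 4], x = -y**2 + 7 is on the right; area = ∫[-2,4] (-y**2 + 2*y + 8) dy = 36.

36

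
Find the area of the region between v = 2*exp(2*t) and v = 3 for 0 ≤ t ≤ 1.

-5 - 7*log(2)/2 + log(6)/2 + 5*log(3)/2 + exp(2)

The difference (2*exp(2*t)) - (3) = 2*exp(2*t) - 3 changes sign at t = -log(2)/2 + log(3)/2 inside [0, 1], so split the integral there.
∫[0,-log(2)/2 + log(3)/2] (2*exp(2*t) - 3) dt = log(2*sqrt(6)/9) + 1/2; the area of that piece is -1/2 + log(3*sqrt(6)/4).
∫[-log(2)/2 + log(3)/2,1] (2*exp(2*t) - 3) dt = -9/2 - 3*log(2)/2 + 3*log(3)/2 + exp(2).
Total area = (-1/2 + log(3*sqrt(6)/4)) + (-9/2 - 3*log(2)/2 + 3*log(3)/2 + exp(2)) = -5 - 7*log(2)/2 + log(6)/2 + 5*log(3)/2 + exp(2).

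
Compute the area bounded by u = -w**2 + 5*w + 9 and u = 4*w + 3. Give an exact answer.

Both boundary curves give u as a function of w, so integrate with respect to w. Setting them equal: -w**2 + w + 6 = 0, i.e. -(w - 3)*(w + 2) = 0, so they meet at w = -2, 3.
For w in [-2, 3], u = -w**2 + 5*w + 9 is on the right; area = ∫[-2,3] (-w**2 + w + 6) dw = 125/6.

125/6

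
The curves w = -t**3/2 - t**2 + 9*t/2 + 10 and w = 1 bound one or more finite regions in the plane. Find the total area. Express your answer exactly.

443/12

Set the curves equal: -t**3/2 - t**2 + 9*t/2 + 10 = 1, so -t**3/2 - t**2 + 9*t/2 + 9 = 0, which factors as -(t - 3)*(t + 2)*(t + 3)/2 = 0. The curves meet at t = -3, -2, 3.
On [-3, -2], w = 1 is on top; that piece has area ∫[-3,-2] (-(-t**3/2 - t**2 + 9*t/2 + 9)) dt = 11/24.
On [-2, 3], w = -t**3/2 - t**2 + 9*t/2 + 10 is on top; that piece has area ∫[-2,3] (-t**3/2 - t**2 + 9*t/2 + 9) dt = 875/24.
Total enclosed area = 11/24 + 875/24 = 443/12.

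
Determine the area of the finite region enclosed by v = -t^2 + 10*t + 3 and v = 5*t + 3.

125/6

Set the curves equal: -t^2 + 10*t + 3 = 5*t + 3, so -t^2 + 5*t = 0, which factors as -t*(t - 5) = 0. The curves meet at t = 0, 5.
On [0, 5], v = -t^2 + 10*t + 3 is on top; that piece has area ∫[0,5] (-t^2 + 5*t) dt = 125/6.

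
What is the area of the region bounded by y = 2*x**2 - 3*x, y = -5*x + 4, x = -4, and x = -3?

On [-4, -3], (2*x**2 - 3*x) - (-5*x + 4) = 2*x**2 + 2*x - 4 is ≥ 0 throughout, so the area is a single integral of |2*x**2 + 2*x - 4|.
∫[-4,-3] (2*x**2 + 2*x - 4) dx = 41/3.

41/3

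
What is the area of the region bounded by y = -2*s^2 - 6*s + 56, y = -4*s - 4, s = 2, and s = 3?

On [2, 3], (-2*s^2 - 6*s + 56) - (-4*s - 4) = -2*s^2 - 2*s + 60 is ≥ 0 throughout, so the area is a single integral of |-2*s^2 - 2*s + 60|.
∫[2,3] (-2*s^2 - 2*s + 60) ds = 127/3.

127/3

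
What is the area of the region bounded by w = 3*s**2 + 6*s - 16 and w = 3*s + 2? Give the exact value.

Set the curves equal: 3*s**2 + 6*s - 16 = 3*s + 2, so 3*s**2 + 3*s - 18 = 0, which factors as 3*(s - 2)*(s + 3) = 0. The curves meet at s = -3, 2.
On [-3, 2], w = 3*s + 2 is on top; that piece has area ∫[-3,2] (-(3*s**2 + 3*s - 18)) ds = 125/2.

125/2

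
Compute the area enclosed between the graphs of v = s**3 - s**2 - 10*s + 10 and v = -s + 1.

148/3

Set the curves equal: s**3 - s**2 - 10*s + 10 = -s + 1, so s**3 - s**2 - 9*s + 9 = 0, which factors as (s - 3)*(s - 1)*(s + 3) = 0. The curves meet at s = -3, 1, 3.
On [-3, 1], v = s**3 - s**2 - 10*s + 10 is on top; that piece has area ∫[-3,1] (s**3 - s**2 - 9*s + 9) ds = 128/3.
On [1, 3], v = -s + 1 is on top; that piece has area ∫[1,3] (-(s**3 - s**2 - 9*s + 9)) ds = 20/3.
Total enclosed area = 128/3 + 20/3 = 148/3.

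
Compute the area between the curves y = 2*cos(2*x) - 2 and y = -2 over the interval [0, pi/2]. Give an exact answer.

2

The difference (2*cos(2*x) - 2) - (-2) = 2*cos(2*x) changes sign at x = pi/4 inside [0, pi/2], so split the integral there.
∫[0,pi/4] (2*cos(2*x)) dx = 1.
∫[pi/4,pi/2] (2*cos(2*x)) dx = -1; the area of that piece is 1.
Total area = 1 + 1 = 2.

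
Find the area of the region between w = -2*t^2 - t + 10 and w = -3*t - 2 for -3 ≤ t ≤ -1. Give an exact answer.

10

The difference (-2*t^2 - t + 10) - (-3*t - 2) = -2*t^2 + 2*t + 12 changes sign at t = -2 inside [-3, -1], so split the integral there.
∫[-3,-2] (-2*t^2 + 2*t + 12) dt = -17/3; the area of that piece is 17/3.
∫[-2,-1] (-2*t^2 + 2*t + 12) dt = 13/3.
Total area = 17/3 + 13/3 = 10.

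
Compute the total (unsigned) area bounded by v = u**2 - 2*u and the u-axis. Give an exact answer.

The curve meets the u-axis where u**2 - 2*u = 0, i.e. u*(u - 2) = 0, at u = 0, 2.
On [0, 2] the curve lies below the axis; ∫[0,2] (u**2 - 2*u) du = -4/3, giving area 4/3.

4/3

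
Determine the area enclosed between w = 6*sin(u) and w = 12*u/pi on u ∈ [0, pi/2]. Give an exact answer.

6 - 3*pi/2

On [0, pi/2], (6*sin(u)) - (12*u/pi) = -12*u/pi + 6*sin(u) is ≥ 0 throughout, so the area is a single integral of |-12*u/pi + 6*sin(u)|.
∫[0,pi/2] (-12*u/pi + 6*sin(u)) du = 6 - 3*pi/2.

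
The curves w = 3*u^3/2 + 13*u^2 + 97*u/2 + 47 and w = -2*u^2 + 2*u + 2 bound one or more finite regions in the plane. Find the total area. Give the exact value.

Set the curves equal: 3*u^3/2 + 13*u^2 + 97*u/2 + 47 = -2*u^2 + 2*u + 2, so 3*u^3/2 + 15*u^2 + 93*u/2 + 45 = 0, which factors as 3*(u + 2)*(u + 3)*(u + 5)/2 = 0. The curves meet at u = -5, -3, -2.
On [-5, -3], w = 3*u^3/2 + 13*u^2 + 97*u/2 + 47 is on top; that piece has area ∫[-5,-3] (3*u^3/2 + 15*u^2 + 93*u/2 + 45) du = 4.
On [-3, -2], w = -2*u^2 + 2*u + 2 is on top; that piece has area ∫[-3,-2] (-(3*u^3/2 + 15*u^2 + 93*u/2 + 45)) du = 5/8.
Total enclosed area = 4 + 5/8 = 37/8.

37/8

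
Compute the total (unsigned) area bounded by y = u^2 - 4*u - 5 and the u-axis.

36

The curve meets the u-axis where u^2 - 4*u - 5 = 0, i.e. (u - 5)*(u + 1) = 0, at u = -1, 5.
On [-1, 5] the curve lies below the axis; ∫[-1,5] (u^2 - 4*u - 5) du = -36, giving area 36.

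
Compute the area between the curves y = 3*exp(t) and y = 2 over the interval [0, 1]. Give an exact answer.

On [0, 1], (3*exp(t)) - (2) = 3*exp(t) - 2 is ≥ 0 throughout, so the area is a single integral of |3*exp(t) - 2|.
∫[0,1] (3*exp(t) - 2) dt = -5 + 3*exp(1).

-5 + 3*exp(1)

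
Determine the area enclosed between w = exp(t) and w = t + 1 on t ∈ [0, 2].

On [0, 2], (exp(t)) - (t + 1) = -t + exp(t) - 1 is ≥ 0 throughout, so the area is a single integral of |-t + exp(t) - 1|.
∫[0,2] (-t + exp(t) - 1) dt = -5 + exp(2).

-5 + exp(2)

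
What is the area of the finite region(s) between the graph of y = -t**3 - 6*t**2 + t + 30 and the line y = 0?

407/4

The curve meets the t-axis where -t**3 - 6*t**2 + t + 30 = 0, i.e. -(t - 2)*(t + 3)*(t + 5) = 0, at t = -5, -3, 2.
On [-5, -3] the curve lies below the axis; ∫[-5,-3] (-t**3 - 6*t**2 + t + 30) dt = -8, giving area 8.
On [-3, 2] the curve lies above the axis; ∫[-3,2] (-t**3 - 6*t**2 + t + 30) dt = 375/4, giving area 375/4.
Total area = 8 + 375/4 = 407/4.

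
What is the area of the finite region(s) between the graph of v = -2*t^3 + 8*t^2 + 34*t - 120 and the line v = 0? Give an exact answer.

3901/6

The curve meets the t-axis where -2*t^3 + 8*t^2 + 34*t - 120 = 0, i.e. -2*(t - 5)*(t - 3)*(t + 4) = 0, at t = -4, 3, 5.
On [-4, 3] the curve lies below the axis; ∫[-4,3] (-2*t^3 + 8*t^2 + 34*t - 120) dt = -3773/6, giving area 3773/6.
On [3, 5] the curve lies above the axis; ∫[3,5] (-2*t^3 + 8*t^2 + 34*t - 120) dt = 64/3, giving area 64/3.
Total area = 3773/6 + 64/3 = 3901/6.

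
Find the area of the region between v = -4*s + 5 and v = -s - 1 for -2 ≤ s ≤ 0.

On [-2, 0], (-4*s + 5) - (-s - 1) = -3*s + 6 is ≥ 0 throughout, so the area is a single integral of |-3*s + 6|.
∫[-2,0] (-3*s + 6) ds = 18.

18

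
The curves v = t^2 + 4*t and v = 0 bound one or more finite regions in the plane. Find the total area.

Set the curves equal: t^2 + 4*t = 0, so t^2 + 4*t = 0, which factors as t*(t + 4) = 0. The curves meet at t = -4, 0.
On [-4, 0], v = 0 is on top; that piece has area ∫[-4,0] (-(t^2 + 4*t)) dt = 32/3.

32/3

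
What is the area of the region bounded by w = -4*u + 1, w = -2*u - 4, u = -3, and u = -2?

On [-3, -2], (-4*u + 1) - (-2*u - 4) = -2*u + 5 is ≥ 0 throughout, so the area is a single integral of |-2*u + 5|.
∫[-3,-2] (-2*u + 5) du = 10.

10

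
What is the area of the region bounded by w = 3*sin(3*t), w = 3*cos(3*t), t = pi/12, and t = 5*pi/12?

On [pi/12, 5*pi/12], (3*sin(3*t)) - (3*cos(3*t)) = 3*sin(3*t) - 3*cos(3*t) is ≥ 0 throughout, so the area is a single integral of |3*sin(3*t) - 3*cos(3*t)|.
∫[pi/12,5*pi/12] (3*sin(3*t) - 3*cos(3*t)) dt = 2*sqrt(2).

2*sqrt(2)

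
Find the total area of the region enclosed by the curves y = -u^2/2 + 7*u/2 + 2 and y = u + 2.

Set the curves equal: -u^2/2 + 7*u/2 + 2 = u + 2, so -u^2/2 + 5*u/2 = 0, which factors as -u*(u - 5)/2 = 0. The curves meet at u = 0, 5.
On [0, 5], y = -u^2/2 + 7*u/2 + 2 is on top; that piece has area ∫[0,5] (-u^2/2 + 5*u/2) du = 125/12.

125/12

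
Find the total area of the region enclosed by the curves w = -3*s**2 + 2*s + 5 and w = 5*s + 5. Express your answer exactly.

Set the curves equal: -3*s**2 + 2*s + 5 = 5*s + 5, so -3*s**2 - 3*s = 0, which factors as -3*s*(s + 1) = 0. The curves meet at s = -1, 0.
On [-1, 0], w = -3*s**2 + 2*s + 5 is on top; that piece has area ∫[-1,0] (-3*s**2 - 3*s) ds = 1/2.

1/2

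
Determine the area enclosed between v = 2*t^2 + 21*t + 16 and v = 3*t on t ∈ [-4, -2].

116/3

On [-4, -2], (2*t^2 + 21*t + 16) - (3*t) = 2*t^2 + 18*t + 16 is ≤ 0 throughout, so the area is a single integral of |2*t^2 + 18*t + 16|.
∫[-4,-2] (2*t^2 + 18*t + 16) dt = -116/3; the area of that piece is 116/3.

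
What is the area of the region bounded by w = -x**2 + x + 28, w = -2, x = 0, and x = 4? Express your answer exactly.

320/3

On [0, 4], (-x**2 + x + 28) - (-2) = -x**2 + x + 30 is ≥ 0 throughout, so the area is a single integral of |-x**2 + x + 30|.
∫[0,4] (-x**2 + x + 30) dx = 320/3.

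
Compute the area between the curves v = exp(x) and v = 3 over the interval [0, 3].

-14 + 6*log(3) + exp(3)

The difference (exp(x)) - (3) = exp(x) - 3 changes sign at x = log(3) inside [0, 3], so split the integral there.
∫[0,log(3)] (exp(x) - 3) dx = 2 - log(27); the area of that piece is -2 + log(27).
∫[log(3),3] (exp(x) - 3) dx = -12 + 3*log(3) + exp(3).
Total area = (-2 + log(27)) + (-12 + 3*log(3) + exp(3)) = -14 + 6*log(3) + exp(3).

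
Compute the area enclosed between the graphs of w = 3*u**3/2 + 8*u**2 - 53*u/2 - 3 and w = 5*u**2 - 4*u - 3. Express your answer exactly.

863/4

Set the curves equal: 3*u**3/2 + 8*u**2 - 53*u/2 - 3 = 5*u**2 - 4*u - 3, so 3*u**3/2 + 3*u**2 - 45*u/2 = 0, which factors as 3*u*(u - 3)*(u + 5)/2 = 0. The curves meet at u = -5, 0, 3.
On [-5, 0], w = 3*u**3/2 + 8*u**2 - 53*u/2 - 3 is on top; that piece has area ∫[-5,0] (3*u**3/2 + 3*u**2 - 45*u/2) du = 1375/8.
On [0, 3], w = 5*u**2 - 4*u - 3 is on top; that piece has area ∫[0,3] (-(3*u**3/2 + 3*u**2 - 45*u/2)) du = 351/8.
Total enclosed area = 1375/8 + 351/8 = 863/4.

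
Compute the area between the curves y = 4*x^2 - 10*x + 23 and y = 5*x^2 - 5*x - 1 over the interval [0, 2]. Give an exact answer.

106/3

On [0, 2], (4*x^2 - 10*x + 23) - (5*x^2 - 5*x - 1) = -x^2 - 5*x + 24 is ≥ 0 throughout, so the area is a single integral of |-x^2 - 5*x + 24|.
∫[0,2] (-x^2 - 5*x + 24) dx = 106/3.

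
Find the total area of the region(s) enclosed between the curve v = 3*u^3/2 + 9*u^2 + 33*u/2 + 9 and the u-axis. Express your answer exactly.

The curve meets the u-axis where 3*u^3/2 + 9*u^2 + 33*u/2 + 9 = 0, i.e. 3*(u + 1)*(u + 2)*(u + 3)/2 = 0, at u = -3, -2, -1.
On [-3, -2] the curve lies above the axis; ∫[-3,-2] (3*u^3/2 + 9*u^2 + 33*u/2 + 9) du = 3/8, giving area 3/8.
On [-2, -1] the curve lies below the axis; ∫[-2,-1] (3*u^3/2 + 9*u^2 + 33*u/2 + 9) du = -3/8, giving area 3/8.
Total area = 3/8 + 3/8 = 3/4.

3/4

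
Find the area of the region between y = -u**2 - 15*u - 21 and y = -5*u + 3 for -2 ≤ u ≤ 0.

92/3

On [-2, 0], (-u**2 - 15*u - 21) - (-5*u + 3) = -u**2 - 10*u - 24 is ≤ 0 throughout, so the area is a single integral of |-u**2 - 10*u - 24|.
∫[-2,0] (-u**2 - 10*u - 24) du = -92/3; the area of that piece is 92/3.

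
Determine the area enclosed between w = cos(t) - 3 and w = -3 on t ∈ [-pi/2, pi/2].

On [-pi/2, pi/2], (cos(t) - 3) - (-3) = cos(t) is ≥ 0 throughout, so the area is a single integral of |cos(t)|.
∫[-pi/2,pi/2] (cos(t)) dt = 2.

2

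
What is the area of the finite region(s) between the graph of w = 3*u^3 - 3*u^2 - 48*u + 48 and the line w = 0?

The curve meets the u-axis where 3*u^3 - 3*u^2 - 48*u + 48 = 0, i.e. 3*(u - 4)*(u - 1)*(u + 4) = 0, at u = -4, 1, 4.
On [-4, 1] the curve lies above the axis; ∫[-4,1] (3*u^3 - 3*u^2 - 48*u + 48) du = 1375/4, giving area 1375/4.
On [1, 4] the curve lies below the axis; ∫[1,4] (3*u^3 - 3*u^2 - 48*u + 48) du = -351/4, giving area 351/4.
Total area = 1375/4 + 351/4 = 863/2.

863/2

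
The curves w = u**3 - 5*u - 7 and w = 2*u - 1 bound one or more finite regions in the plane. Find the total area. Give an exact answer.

Set the curves equal: u**3 - 5*u - 7 = 2*u - 1, so u**3 - 7*u - 6 = 0, which factors as (u - 3)*(u + 1)*(u + 2) = 0. The curves meet at u = -2, -1, 3.
On [-2, -1], w = u**3 - 5*u - 7 is on top; that piece has area ∫[-2,-1] (u**3 - 7*u - 6) du = 3/4.
On [-1, 3], w = 2*u - 1 is on top; that piece has area ∫[-1,3] (-(u**3 - 7*u - 6)) du = 32.
Total enclosed area = 3/4 + 32 = 131/4.

131/4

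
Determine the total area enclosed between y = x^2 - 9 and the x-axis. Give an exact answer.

36

The curve meets the x-axis where x^2 - 9 = 0, i.e. (x - 3)*(x + 3) = 0, at x = -3, 3.
On [-3, 3] the curve lies below the axis; ∫[-3,3] (x^2 - 9) dx = -36, giving area 36.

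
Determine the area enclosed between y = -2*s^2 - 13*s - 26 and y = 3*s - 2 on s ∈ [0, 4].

On [0, 4], (-2*s^2 - 13*s - 26) - (3*s - 2) = -2*s^2 - 16*s - 24 is ≤ 0 throughout, so the area is a single integral of |-2*s^2 - 16*s - 24|.
∫[0,4] (-2*s^2 - 16*s - 24) ds = -800/3; the area of that piece is 800/3.

800/3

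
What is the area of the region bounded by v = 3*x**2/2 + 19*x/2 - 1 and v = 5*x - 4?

Set the curves equal: 3*x**2/2 + 19*x/2 - 1 = 5*x - 4, so 3*x**2/2 + 9*x/2 + 3 = 0, which factors as 3*(x + 1)*(x + 2)/2 = 0. The curves meet at x = -2, -1.
On [-2, -1], v = 5*x - 4 is on top; that piece has area ∫[-2,-1] (-(3*x**2/2 + 9*x/2 + 3)) dx = 1/4.

1/4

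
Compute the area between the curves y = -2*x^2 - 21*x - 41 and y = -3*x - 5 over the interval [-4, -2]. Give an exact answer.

6

The difference (-2*x^2 - 21*x - 41) - (-3*x - 5) = -2*x^2 - 18*x - 36 changes sign at x = -3 inside [-4, -2], so split the integral there.
∫[-4,-3] (-2*x^2 - 18*x - 36) dx = 7/3.
∫[-3,-2] (-2*x^2 - 18*x - 36) dx = -11/3; the area of that piece is 11/3.
Total area = 7/3 + 11/3 = 6.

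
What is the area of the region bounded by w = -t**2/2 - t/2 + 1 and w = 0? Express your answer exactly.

Set the curves equal: -t**2/2 - t/2 + 1 = 0, so -t**2/2 - t/2 + 1 = 0, which factors as -(t - 1)*(t + 2)/2 = 0. The curves meet at t = -2, 1.
On [-2, 1], w = -t**2/2 - t/2 + 1 is on top; that piece has area ∫[-2,1] (-t**2/2 - t/2 + 1) dt = 9/4.

9/4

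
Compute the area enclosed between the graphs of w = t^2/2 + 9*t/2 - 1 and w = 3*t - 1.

Set the curves equal: t^2/2 + 9*t/2 - 1 = 3*t - 1, so t^2/2 + 3*t/2 = 0, which factors as t*(t + 3)/2 = 0. The curves meet at t = -3, 0.
On [-3, 0], w = 3*t - 1 is on top; that piece has area ∫[-3,0] (-(t^2/2 + 3*t/2)) dt = 9/4.

9/4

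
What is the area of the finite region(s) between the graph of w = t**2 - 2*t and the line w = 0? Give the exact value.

4/3

The curve meets the t-axis where t**2 - 2*t = 0, i.e. t*(t - 2) = 0, at t = 0, 2.
On [0, 2] the curve lies below the axis; ∫[0,2] (t**2 - 2*t) dt = -4/3, giving area 4/3.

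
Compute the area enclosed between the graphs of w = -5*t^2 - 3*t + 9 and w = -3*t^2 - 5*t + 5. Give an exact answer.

9

Set the curves equal: -5*t^2 - 3*t + 9 = -3*t^2 - 5*t + 5, so -2*t^2 + 2*t + 4 = 0, which factors as -2*(t - 2)*(t + 1) = 0. The curves meet at t = -1, 2.
On [-1, 2], w = -5*t^2 - 3*t + 9 is on top; that piece has area ∫[-1,2] (-2*t^2 + 2*t + 4) dt = 9.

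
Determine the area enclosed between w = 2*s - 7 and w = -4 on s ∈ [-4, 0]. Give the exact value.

28

On [-4, 0], (2*s - 7) - (-4) = 2*s - 3 is ≤ 0 throughout, so the area is a single integral of |2*s - 3|.
∫[-4,0] (2*s - 3) ds = -28; the area of that piece is 28.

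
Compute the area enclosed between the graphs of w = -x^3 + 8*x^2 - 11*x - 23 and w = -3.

443/6

Set the curves equal: -x^3 + 8*x^2 - 11*x - 23 = -3, so -x^3 + 8*x^2 - 11*x - 20 = 0, which factors as -(x - 5)*(x - 4)*(x + 1) = 0. The curves meet at x = -1, 4, 5.
On [-1, 4], w = -3 is on top; that piece has area ∫[-1,4] (-(-x^3 + 8*x^2 - 11*x - 20)) dx = 875/12.
On [4, 5], w = -x^3 + 8*x^2 - 11*x - 23 is on top; that piece has area ∫[4,5] (-x^3 + 8*x^2 - 11*x - 20) dx = 11/12.
Total enclosed area = 875/12 + 11/12 = 443/6.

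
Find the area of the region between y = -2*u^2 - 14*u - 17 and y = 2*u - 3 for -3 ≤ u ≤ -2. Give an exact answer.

On [-3, -2], (-2*u^2 - 14*u - 17) - (2*u - 3) = -2*u^2 - 16*u - 14 is ≥ 0 throughout, so the area is a single integral of |-2*u^2 - 16*u - 14|.
∫[-3,-2] (-2*u^2 - 16*u - 14) du = 40/3.

40/3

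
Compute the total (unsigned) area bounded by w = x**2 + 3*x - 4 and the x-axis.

125/6

The curve meets the x-axis where x**2 + 3*x - 4 = 0, i.e. (x - 1)*(x + 4) = 0, at x = -4, 1.
On [-4, 1] the curve lies below the axis; ∫[-4,1] (x**2 + 3*x - 4) dx = -125/6, giving area 125/6.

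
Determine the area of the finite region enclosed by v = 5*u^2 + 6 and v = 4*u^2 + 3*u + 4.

1/6

Set the curves equal: 5*u^2 + 6 = 4*u^2 + 3*u + 4, so u^2 - 3*u + 2 = 0, which factors as (u - 2)*(u - 1) = 0. The curves meet at u = 1, 2.
On [1, 2], v = 4*u^2 + 3*u + 4 is on top; that piece has area ∫[1,2] (-(u^2 - 3*u + 2)) du = 1/6.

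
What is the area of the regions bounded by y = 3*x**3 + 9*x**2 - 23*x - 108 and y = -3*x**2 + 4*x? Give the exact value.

1741/4

Set the curves equal: 3*x**3 + 9*x**2 - 23*x - 108 = -3*x**2 + 4*x, so 3*x**3 + 12*x**2 - 27*x - 108 = 0, which factors as 3*(x - 3)*(x + 3)*(x + 4) = 0. The curves meet at x = -4, -3, 3.
On [-4, -3], y = 3*x**3 + 9*x**2 - 23*x - 108 is on top; that piece has area ∫[-4,-3] (3*x**3 + 12*x**2 - 27*x - 108) dx = 13/4.
On [-3, 3], y = -3*x**2 + 4*x is on top; that piece has area ∫[-3,3] (-(3*x**3 + 12*x**2 - 27*x - 108)) dx = 432.
Total enclosed area = 13/4 + 432 = 1741/4.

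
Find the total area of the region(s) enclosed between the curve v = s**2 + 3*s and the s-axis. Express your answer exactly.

The curve meets the s-axis where s**2 + 3*s = 0, i.e. s*(s + 3) = 0, at s = -3, 0.
On [-3, 0] the curve lies below the axis; ∫[-3,0] (s**2 + 3*s) ds = -9/2, giving area 9/2.

9/2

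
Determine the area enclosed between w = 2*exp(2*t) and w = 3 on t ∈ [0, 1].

-5 - 7*log(2)/2 + log(6)/2 + 5*log(3)/2 + exp(2)

The difference (2*exp(2*t)) - (3) = 2*exp(2*t) - 3 changes sign at t = -log(2)/2 + log(3)/2 inside [0, 1], so split the integral there.
∫[0,-log(2)/2 + log(3)/2] (2*exp(2*t) - 3) dt = log(2*sqrt(6)/9) + 1/2; the area of that piece is -1/2 + log(3*sqrt(6)/4).
∫[-log(2)/2 + log(3)/2,1] (2*exp(2*t) - 3) dt = -9/2 - 3*log(2)/2 + 3*log(3)/2 + exp(2).
Total area = (-1/2 + log(3*sqrt(6)/4)) + (-9/2 - 3*log(2)/2 + 3*log(3)/2 + exp(2)) = -5 - 7*log(2)/2 + log(6)/2 + 5*log(3)/2 + exp(2).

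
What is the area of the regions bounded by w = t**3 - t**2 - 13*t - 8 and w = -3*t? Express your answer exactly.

Set the curves equal: t**3 - t**2 - 13*t - 8 = -3*t, so t**3 - t**2 - 10*t - 8 = 0, which factors as (t - 4)*(t + 1)*(t + 2) = 0. The curves meet at t = -2, -1, 4.
On [-2, -1], w = t**3 - t**2 - 13*t - 8 is on top; that piece has area ∫[-2,-1] (t**3 - t**2 - 10*t - 8) dt = 11/12.
On [-1, 4], w = -3*t is on top; that piece has area ∫[-1,4] (-(t**3 - t**2 - 10*t - 8)) dt = 875/12.
Total enclosed area = 11/12 + 875/12 = 443/6.

443/6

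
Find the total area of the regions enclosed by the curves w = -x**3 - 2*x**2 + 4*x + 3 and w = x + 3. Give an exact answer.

71/6

Set the curves equal: -x**3 - 2*x**2 + 4*x + 3 = x + 3, so -x**3 - 2*x**2 + 3*x = 0, which factors as -x*(x - 1)*(x + 3) = 0. The curves meet at x = -3, 0, 1.
On [-3, 0], w = x + 3 is on top; that piece has area ∫[-3,0] (-(-x**3 - 2*x**2 + 3*x)) dx = 45/4.
On [0, 1], w = -x**3 - 2*x**2 + 4*x + 3 is on top; that piece has area ∫[0,1] (-x**3 - 2*x**2 + 3*x) dx = 7/12.
Total enclosed area = 45/4 + 7/12 = 71/6.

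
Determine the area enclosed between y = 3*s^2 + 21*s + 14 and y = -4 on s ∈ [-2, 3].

The difference (3*s^2 + 21*s + 14) - (-4) = 3*s^2 + 21*s + 18 changes sign at s = -1 inside [-2, 3], so split the integral there.
∫[-2,-1] (3*s^2 + 21*s + 18) ds = -13/2; the area of that piece is 13/2.
∫[-1,3] (3*s^2 + 21*s + 18) ds = 184.
Total area = 13/2 + 184 = 381/2.

381/2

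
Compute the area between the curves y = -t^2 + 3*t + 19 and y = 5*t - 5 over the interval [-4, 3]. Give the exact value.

On [-4, 3], (-t^2 + 3*t + 19) - (5*t - 5) = -t^2 - 2*t + 24 is ≥ 0 throughout, so the area is a single integral of |-t^2 - 2*t + 24|.
∫[-4,3] (-t^2 - 2*t + 24) dt = 434/3.

434/3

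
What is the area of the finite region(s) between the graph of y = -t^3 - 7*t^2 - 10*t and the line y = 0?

253/12

The curve meets the t-axis where -t^3 - 7*t^2 - 10*t = 0, i.e. -t*(t + 2)*(t + 5) = 0, at t = -5, -2, 0.
On [-5, -2] the curve lies below the axis; ∫[-5,-2] (-t^3 - 7*t^2 - 10*t) dt = -63/4, giving area 63/4.
On [-2, 0] the curve lies above the axis; ∫[-2,0] (-t^3 - 7*t^2 - 10*t) dt = 16/3, giving area 16/3.
Total area = 63/4 + 16/3 = 253/12.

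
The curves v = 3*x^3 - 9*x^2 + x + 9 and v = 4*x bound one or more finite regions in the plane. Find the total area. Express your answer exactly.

24

Set the curves equal: 3*x^3 - 9*x^2 + x + 9 = 4*x, so 3*x^3 - 9*x^2 - 3*x + 9 = 0, which factors as 3*(x - 3)*(x - 1)*(x + 1) = 0. The curves meet at x = -1, 1, 3.
On [-1, 1], v = 3*x^3 - 9*x^2 + x + 9 is on top; that piece has area ∫[-1,1] (3*x^3 - 9*x^2 - 3*x + 9) dx = 12.
On [1, 3], v = 4*x is on top; that piece has area ∫[1,3] (-(3*x^3 - 9*x^2 - 3*x + 9)) dx = 12.
Total enclosed area = 12 + 12 = 24.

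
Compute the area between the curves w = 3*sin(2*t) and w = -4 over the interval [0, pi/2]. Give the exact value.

On [0, pi/2], (3*sin(2*t)) - (-4) = 3*sin(2*t) + 4 is ≥ 0 throughout, so the area is a single integral of |3*sin(2*t) + 4|.
∫[0,pi/2] (3*sin(2*t) + 4) dt = 3 + 2*pi.

3 + 2*pi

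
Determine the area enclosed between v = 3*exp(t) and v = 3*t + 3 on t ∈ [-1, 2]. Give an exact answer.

-27/2 - 3*exp(-1) + 3*exp(2)

On [-1, 2], (3*exp(t)) - (3*t + 3) = -3*t + 3*exp(t) - 3 is ≥ 0 throughout, so the area is a single integral of |-3*t + 3*exp(t) - 3|.
∫[-1,2] (-3*t + 3*exp(t) - 3) dt = -27/2 - 3*exp(-1) + 3*exp(2).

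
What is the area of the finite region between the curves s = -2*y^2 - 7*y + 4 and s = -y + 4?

9

Both boundary curves give s as a function of y, so integrate with respect to y. Setting them equal: -2*y^2 - 6*y = 0, i.e. -2*y*(y + 3) = 0, so they meet at y = -3, 0.
For y in [-3, 0], s = -2*y^2 - 7*y + 4 is on the right; area = ∫[-3,0] (-2*y^2 - 6*y) dy = 9.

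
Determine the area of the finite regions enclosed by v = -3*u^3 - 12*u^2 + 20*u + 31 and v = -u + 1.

Set the curves equal: -3*u^3 - 12*u^2 + 20*u + 31 = -u + 1, so -3*u^3 - 12*u^2 + 21*u + 30 = 0, which factors as -3*(u - 2)*(u + 1)*(u + 5) = 0. The curves meet at u = -5, -1, 2.
On [-5, -1], v = -u + 1 is on top; that piece has area ∫[-5,-1] (-(-3*u^3 - 12*u^2 + 21*u + 30)) du = 160.
On [-1, 2], v = -3*u^3 - 12*u^2 + 20*u + 31 is on top; that piece has area ∫[-1,2] (-3*u^3 - 12*u^2 + 21*u + 30) du = 297/4.
Total enclosed area = 160 + 297/4 = 937/4.

937/4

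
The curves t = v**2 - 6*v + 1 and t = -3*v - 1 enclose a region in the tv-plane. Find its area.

Both boundary curves give t as a function of v, so integrate with respect to v. Setting them equal: v**2 - 3*v + 2 = 0, i.e. (v - 2)*(v - 1) = 0, so they meet at v = 1, 2.
For v in [1, 2], t = v**2 - 6*v + 1 is on the left; area = ∫[1,2] (-(v**2 - 3*v + 2)) dv = 1/6.

1/6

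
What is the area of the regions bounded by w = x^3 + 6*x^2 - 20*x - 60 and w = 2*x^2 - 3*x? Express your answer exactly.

Set the curves equal: x^3 + 6*x^2 - 20*x - 60 = 2*x^2 - 3*x, so x^3 + 4*x^2 - 17*x - 60 = 0, which factors as (x - 4)*(x + 3)*(x + 5) = 0. The curves meet at x = -5, -3, 4.
On [-5, -3], w = x^3 + 6*x^2 - 20*x - 60 is on top; that piece has area ∫[-5,-3] (x^3 + 4*x^2 - 17*x - 60) dx = 32/3.
On [-3, 4], w = 2*x^2 - 3*x is on top; that piece has area ∫[-3,4] (-(x^3 + 4*x^2 - 17*x - 60)) dx = 3773/12.
Total enclosed area = 32/3 + 3773/12 = 3901/12.

3901/12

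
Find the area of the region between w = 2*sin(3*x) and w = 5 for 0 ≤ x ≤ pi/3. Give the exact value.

-4/3 + 5*pi/3

On [0, pi/3], (2*sin(3*x)) - (5) = 2*sin(3*x) - 5 is ≤ 0 throughout, so the area is a single integral of |2*sin(3*x) - 5|.
∫[0,pi/3] (2*sin(3*x) - 5) dx = 4/3 - 5*pi/3; the area of that piece is -4/3 + 5*pi/3.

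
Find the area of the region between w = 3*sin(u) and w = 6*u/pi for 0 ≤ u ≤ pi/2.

3 - 3*pi/4

On [0, pi/2], (3*sin(u)) - (6*u/pi) = -6*u/pi + 3*sin(u) is ≥ 0 throughout, so the area is a single integral of |-6*u/pi + 3*sin(u)|.
∫[0,pi/2] (-6*u/pi + 3*sin(u)) du = 3 - 3*pi/4.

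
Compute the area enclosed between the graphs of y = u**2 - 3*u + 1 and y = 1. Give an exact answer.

9/2

Set the curves equal: u**2 - 3*u + 1 = 1, so u**2 - 3*u = 0, which factors as u*(u - 3) = 0. The curves meet at u = 0, 3.
On [0, 3], y = 1 is on top; that piece has area ∫[0,3] (-(u**2 - 3*u)) du = 9/2.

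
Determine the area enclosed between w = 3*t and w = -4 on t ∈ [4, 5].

35/2

On [4, 5], (3*t) - (-4) = 3*t + 4 is ≥ 0 throughout, so the area is a single integral of |3*t + 4|.
∫[4,5] (3*t + 4) dt = 35/2.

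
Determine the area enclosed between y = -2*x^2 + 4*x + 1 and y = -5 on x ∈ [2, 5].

The difference (-2*x^2 + 4*x + 1) - (-5) = -2*x^2 + 4*x + 6 changes sign at x = 3 inside [2, 5], so split the integral there.
∫[2,3] (-2*x^2 + 4*x + 6) dx = 10/3.
∫[3,5] (-2*x^2 + 4*x + 6) dx = -64/3; the area of that piece is 64/3.
Total area = 10/3 + 64/3 = 74/3.

74/3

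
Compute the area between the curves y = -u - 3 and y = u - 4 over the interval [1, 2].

On [1, 2], (-u - 3) - (u - 4) = -2*u + 1 is ≤ 0 throughout, so the area is a single integral of |-2*u + 1|.
∫[1,2] (-2*u + 1) du = -2; the area of that piece is 2.

2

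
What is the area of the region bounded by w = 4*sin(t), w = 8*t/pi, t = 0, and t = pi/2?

4 - pi

On [0, pi/2], (4*sin(t)) - (8*t/pi) = -8*t/pi + 4*sin(t) is ≥ 0 throughout, so the area is a single integral of |-8*t/pi + 4*sin(t)|.
∫[0,pi/2] (-8*t/pi + 4*sin(t)) dt = 4 - pi.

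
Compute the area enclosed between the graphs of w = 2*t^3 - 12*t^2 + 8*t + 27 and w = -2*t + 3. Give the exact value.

131/2

Set the curves equal: 2*t^3 - 12*t^2 + 8*t + 27 = -2*t + 3, so 2*t^3 - 12*t^2 + 10*t + 24 = 0, which factors as 2*(t - 4)*(t - 3)*(t + 1) = 0. The curves meet at t = -1, 3, 4.
On [-1, 3], w = 2*t^3 - 12*t^2 + 8*t + 27 is on top; that piece has area ∫[-1,3] (2*t^3 - 12*t^2 + 10*t + 24) dt = 64.
On [3, 4], w = -2*t + 3 is on top; that piece has area ∫[3,4] (-(2*t^3 - 12*t^2 + 10*t + 24)) dt = 3/2.
Total enclosed area = 64 + 3/2 = 131/2.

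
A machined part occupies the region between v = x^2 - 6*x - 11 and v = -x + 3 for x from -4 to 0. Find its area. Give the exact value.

36

The difference (x^2 - 6*x - 11) - (-x + 3) = x^2 - 5*x - 14 changes sign at x = -2 inside [-4, 0], so split the integral there.
∫[-4,-2] (x^2 - 5*x - 14) dx = 62/3.
∫[-2,0] (x^2 - 5*x - 14) dx = -46/3; the area of that piece is 46/3.
Total area = 62/3 + 46/3 = 36.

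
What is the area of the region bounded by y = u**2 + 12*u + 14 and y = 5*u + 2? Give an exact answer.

Set the curves equal: u**2 + 12*u + 14 = 5*u + 2, so u**2 + 7*u + 12 = 0, which factors as (u + 3)*(u + 4) = 0. The curves meet at u = -4, -3.
On [-4, -3], y = 5*u + 2 is on top; that piece has area ∫[-4,-3] (-(u**2 + 7*u + 12)) du = 1/6.

1/6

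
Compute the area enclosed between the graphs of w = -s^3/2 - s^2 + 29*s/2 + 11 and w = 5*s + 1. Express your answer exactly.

Set the curves equal: -s^3/2 - s^2 + 29*s/2 + 11 = 5*s + 1, so -s^3/2 - s^2 + 19*s/2 + 10 = 0, which factors as -(s - 4)*(s + 1)*(s + 5)/2 = 0. The curves meet at s = -5, -1, 4.
On [-5, -1], w = 5*s + 1 is on top; that piece has area ∫[-5,-1] (-(-s^3/2 - s^2 + 19*s/2 + 10)) ds = 112/3.
On [-1, 4], w = -s^3/2 - s^2 + 29*s/2 + 11 is on top; that piece has area ∫[-1,4] (-s^3/2 - s^2 + 19*s/2 + 10) ds = 1625/24.
Total enclosed area = 112/3 + 1625/24 = 2521/24.

2521/24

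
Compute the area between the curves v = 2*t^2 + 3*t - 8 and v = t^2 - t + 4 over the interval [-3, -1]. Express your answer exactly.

On [-3, -1], (2*t^2 + 3*t - 8) - (t^2 - t + 4) = t^2 + 4*t - 12 is ≤ 0 throughout, so the area is a single integral of |t^2 + 4*t - 12|.
∫[-3,-1] (t^2 + 4*t - 12) dt = -94/3; the area of that piece is 94/3.

94/3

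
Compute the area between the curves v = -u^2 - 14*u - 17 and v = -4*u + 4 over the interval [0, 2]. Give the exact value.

194/3

On [0, 2], (-u^2 - 14*u - 17) - (-4*u + 4) = -u^2 - 10*u - 21 is ≤ 0 throughout, so the area is a single integral of |-u^2 - 10*u - 21|.
∫[0,2] (-u^2 - 10*u - 21) du = -194/3; the area of that piece is 194/3.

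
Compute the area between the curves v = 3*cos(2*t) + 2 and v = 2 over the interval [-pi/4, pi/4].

3

On [-pi/4, pi/4], (3*cos(2*t) + 2) - (2) = 3*cos(2*t) is ≥ 0 throughout, so the area is a single integral of |3*cos(2*t)|.
∫[-pi/4,pi/4] (3*cos(2*t)) dt = 3.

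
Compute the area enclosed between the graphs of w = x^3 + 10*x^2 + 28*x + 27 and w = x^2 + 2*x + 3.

1/2

Set the curves equal: x^3 + 10*x^2 + 28*x + 27 = x^2 + 2*x + 3, so x^3 + 9*x^2 + 26*x + 24 = 0, which factors as (x + 2)*(x + 3)*(x + 4) = 0. The curves meet at x = -4, -3, -2.
On [-4, -3], w = x^3 + 10*x^2 + 28*x + 27 is on top; that piece has area ∫[-4,-3] (x^3 + 9*x^2 + 26*x + 24) dx = 1/4.
On [-3, -2], w = x^2 + 2*x + 3 is on top; that piece has area ∫[-3,-2] (-(x^3 + 9*x^2 + 26*x + 24)) dx = 1/4.
Total enclosed area = 1/4 + 1/4 = 1/2.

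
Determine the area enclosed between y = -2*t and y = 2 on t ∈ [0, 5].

On [0, 5], (-2*t) - (2) = -2*t - 2 is ≤ 0 throughout, so the area is a single integral of |-2*t - 2|.
∫[0,5] (-2*t - 2) dt = -35; the area of that piece is 35.

35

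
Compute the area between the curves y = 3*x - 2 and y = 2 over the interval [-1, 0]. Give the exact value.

11/2

On [-1, 0], (3*x - 2) - (2) = 3*x - 4 is ≤ 0 throughout, so the area is a single integral of |3*x - 4|.
∫[-1,0] (3*x - 4) dx = -11/2; the area of that piece is 11/2.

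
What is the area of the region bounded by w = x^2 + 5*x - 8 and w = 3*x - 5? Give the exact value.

32/3

Set the curves equal: x^2 + 5*x - 8 = 3*x - 5, so x^2 + 2*x - 3 = 0, which factors as (x - 1)*(x + 3) = 0. The curves meet at x = -3, 1.
On [-3, 1], w = 3*x - 5 is on top; that piece has area ∫[-3,1] (-(x^2 + 2*x - 3)) dx = 32/3.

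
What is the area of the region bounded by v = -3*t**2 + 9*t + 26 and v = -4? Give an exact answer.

343/2

Set the curves equal: -3*t**2 + 9*t + 26 = -4, so -3*t**2 + 9*t + 30 = 0, which factors as -3*(t - 5)*(t + 2) = 0. The curves meet at t = -2, 5.
On [-2, 5], v = -3*t**2 + 9*t + 26 is on top; that piece has area ∫[-2,5] (-3*t**2 + 9*t + 30) dt = 343/2.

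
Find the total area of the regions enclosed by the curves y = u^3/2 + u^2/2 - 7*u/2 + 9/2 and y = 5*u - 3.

Set the curves equal: u^3/2 + u^2/2 - 7*u/2 + 9/2 = 5*u - 3, so u^3/2 + u^2/2 - 17*u/2 + 15/2 = 0, which factors as (u - 3)*(u - 1)*(u + 5)/2 = 0. The curves meet at u = -5, 1, 3.
On [-5, 1], y = u^3/2 + u^2/2 - 7*u/2 + 9/2 is on top; that piece has area ∫[-5,1] (u^3/2 + u^2/2 - 17*u/2 + 15/2) du = 90.
On [1, 3], y = 5*u - 3 is on top; that piece has area ∫[1,3] (-(u^3/2 + u^2/2 - 17*u/2 + 15/2)) du = 14/3.
Total enclosed area = 90 + 14/3 = 284/3.

284/3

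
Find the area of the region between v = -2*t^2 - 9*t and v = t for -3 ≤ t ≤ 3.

The difference (-2*t^2 - 9*t) - (t) = -2*t^2 - 10*t changes sign at t = 0 inside [-3, 3], so split the integral there.
∫[-3,0] (-2*t^2 - 10*t) dt = 27.
∫[0,3] (-2*t^2 - 10*t) dt = -63; the area of that piece is 63.
Total area = 27 + 63 = 90.

90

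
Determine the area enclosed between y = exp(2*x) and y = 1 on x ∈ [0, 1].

-3/2 + exp(2)/2

On [0, 1], (exp(2*x)) - (1) = exp(2*x) - 1 is ≥ 0 throughout, so the area is a single integral of |exp(2*x) - 1|.
∫[0,1] (exp(2*x) - 1) dx = -3/2 + exp(2)/2.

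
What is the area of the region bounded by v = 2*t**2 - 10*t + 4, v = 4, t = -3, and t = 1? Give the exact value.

The difference (2*t**2 - 10*t + 4) - (4) = 2*t**2 - 10*t changes sign at t = 0 inside [-3, 1], so split the integral there.
∫[-3,0] (2*t**2 - 10*t) dt = 63.
∫[0,1] (2*t**2 - 10*t) dt = -13/3; the area of that piece is 13/3.
Total area = 63 + 13/3 = 202/3.

202/3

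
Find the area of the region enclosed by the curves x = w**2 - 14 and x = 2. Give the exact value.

256/3

Both boundary curves give x as a function of w, so integrate with respect to w. Setting them equal: w**2 - 16 = 0, i.e. (w - 4)*(w + 4) = 0, so they meet at w = -4, 4.
For w in [-4, 4], x = w**2 - 14 is on the left; area = ∫[-4,4] (-(w**2 - 16)) dw = 256/3.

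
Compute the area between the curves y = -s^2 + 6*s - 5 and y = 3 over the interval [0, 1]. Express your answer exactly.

On [0, 1], (-s^2 + 6*s - 5) - (3) = -s^2 + 6*s - 8 is ≤ 0 throughout, so the area is a single integral of |-s^2 + 6*s - 8|.
∫[0,1] (-s^2 + 6*s - 8) ds = -16/3; the area of that piece is 16/3.

16/3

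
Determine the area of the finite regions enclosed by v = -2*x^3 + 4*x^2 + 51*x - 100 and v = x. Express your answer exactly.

2459/3

Set the curves equal: -2*x^3 + 4*x^2 + 51*x - 100 = x, so -2*x^3 + 4*x^2 + 50*x - 100 = 0, which factors as -2*(x - 5)*(x - 2)*(x + 5) = 0. The curves meet at x = -5, 2, 5.
On [-5, 2], v = x is on top; that piece has area ∫[-5,2] (-(-2*x^3 + 4*x^2 + 50*x - 100)) dx = 4459/6.
On [2, 5], v = -2*x^3 + 4*x^2 + 51*x - 100 is on top; that piece has area ∫[2,5] (-2*x^3 + 4*x^2 + 50*x - 100) dx = 153/2.
Total enclosed area = 4459/6 + 153/2 = 2459/3.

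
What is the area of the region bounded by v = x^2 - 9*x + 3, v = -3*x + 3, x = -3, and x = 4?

The difference (x^2 - 9*x + 3) - (-3*x + 3) = x^2 - 6*x changes sign at x = 0 inside [-3, 4], so split the integral there.
∫[-3,0] (x^2 - 6*x) dx = 36.
∫[0,4] (x^2 - 6*x) dx = -80/3; the area of that piece is 80/3.
Total area = 36 + 80/3 = 188/3.

188/3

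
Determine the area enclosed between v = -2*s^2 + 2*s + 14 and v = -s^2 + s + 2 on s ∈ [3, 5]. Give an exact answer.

7

The difference (-2*s^2 + 2*s + 14) - (-s^2 + s + 2) = -s^2 + s + 12 changes sign at s = 4 inside [3, 5], so split the integral there.
∫[3,4] (-s^2 + s + 12) ds = 19/6.
∫[4,5] (-s^2 + s + 12) ds = -23/6; the area of that piece is 23/6.
Total area = 19/6 + 23/6 = 7.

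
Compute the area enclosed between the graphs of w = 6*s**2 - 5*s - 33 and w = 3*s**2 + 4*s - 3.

Set the curves equal: 6*s**2 - 5*s - 33 = 3*s**2 + 4*s - 3, so 3*s**2 - 9*s - 30 = 0, which factors as 3*(s - 5)*(s + 2) = 0. The curves meet at s = -2, 5.
On [-2, 5], w = 3*s**2 + 4*s - 3 is on top; that piece has area ∫[-2,5] (-(3*s**2 - 9*s - 30)) ds = 343/2.

343/2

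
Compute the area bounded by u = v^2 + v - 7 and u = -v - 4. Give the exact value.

32/3

Both boundary curves give u as a function of v, so integrate with respect to v. Setting them equal: v^2 + 2*v - 3 = 0, i.e. (v - 1)*(v + 3) = 0, so they meet at v = -3, 1.
For v in [-3, 1], u = v^2 + v - 7 is on the left; area = ∫[-3,1] (-(v^2 + 2*v - 3)) dv = 32/3.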